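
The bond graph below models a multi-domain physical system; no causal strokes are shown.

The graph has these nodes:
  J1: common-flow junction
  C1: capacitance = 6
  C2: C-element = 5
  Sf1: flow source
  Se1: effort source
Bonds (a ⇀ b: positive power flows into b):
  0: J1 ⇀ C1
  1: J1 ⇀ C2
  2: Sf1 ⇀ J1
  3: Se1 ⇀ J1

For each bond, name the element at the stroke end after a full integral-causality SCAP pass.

#0 →J1
#1 →J1
#2 →Sf1
#3 →J1

bond 2 stroke at Sf1  (Sf1: flow source, stroke at near end)
bond 3 stroke at J1  (Se1 fixes effort; stroke away)
bond 0 stroke at J1  (J1 flow already set via bond 2)
bond 1 stroke at J1  (J1: bond 2 brought flow, rest push out)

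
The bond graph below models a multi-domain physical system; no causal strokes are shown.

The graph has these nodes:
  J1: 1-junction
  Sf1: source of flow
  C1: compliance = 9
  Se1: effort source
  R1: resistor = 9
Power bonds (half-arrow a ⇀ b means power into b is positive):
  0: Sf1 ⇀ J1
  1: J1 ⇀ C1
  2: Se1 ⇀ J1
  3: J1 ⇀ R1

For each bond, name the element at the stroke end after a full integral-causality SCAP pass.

β0 stroke→Sf1  (Sf1 (Sf) sets flow on bond)
β2 stroke→J1  (Se1 (Se) sets effort on bond)
β1 stroke→J1  (J1 flow already set via bond 0)
β3 stroke→J1  (J1: bond 0 brought flow, rest push out)

#0 stroke at Sf1
#1 stroke at J1
#2 stroke at J1
#3 stroke at J1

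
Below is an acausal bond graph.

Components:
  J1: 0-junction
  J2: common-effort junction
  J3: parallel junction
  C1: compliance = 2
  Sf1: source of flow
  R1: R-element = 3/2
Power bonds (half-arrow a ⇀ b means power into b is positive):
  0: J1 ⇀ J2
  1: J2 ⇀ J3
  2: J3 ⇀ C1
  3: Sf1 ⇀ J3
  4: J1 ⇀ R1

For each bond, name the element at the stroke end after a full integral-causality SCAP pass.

#3 stroke→Sf1  (source Sf1 imposes f)
#2 stroke→J3  (C1 outputs effort q/C1)
#1 stroke→J2  (J3 effort already set via bond 2)
#0 stroke→J1  (common-e at J2 fixed by 1)
#4 stroke→R1  (J1 effort already set via bond 0)

b0 |J1
b1 |J2
b2 |J3
b3 |Sf1
b4 |R1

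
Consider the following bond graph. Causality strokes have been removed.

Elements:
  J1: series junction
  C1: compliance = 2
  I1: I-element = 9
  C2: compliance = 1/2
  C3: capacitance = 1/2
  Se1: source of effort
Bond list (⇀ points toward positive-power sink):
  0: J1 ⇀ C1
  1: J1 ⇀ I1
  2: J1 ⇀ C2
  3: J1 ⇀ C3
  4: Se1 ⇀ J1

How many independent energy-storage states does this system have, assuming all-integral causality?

#4 stroke at J1  (Se1 (Se) sets effort on bond)
#0 stroke at J1  (C1 integral (e out))
#1 stroke at I1  (prefer integral on I1)
#2 stroke at J1  (J1 flow already set via bond 1)
#3 stroke at J1  (J1: bond 1 brought flow, rest push out)

4  (C1, C2, C3, I1 all integral)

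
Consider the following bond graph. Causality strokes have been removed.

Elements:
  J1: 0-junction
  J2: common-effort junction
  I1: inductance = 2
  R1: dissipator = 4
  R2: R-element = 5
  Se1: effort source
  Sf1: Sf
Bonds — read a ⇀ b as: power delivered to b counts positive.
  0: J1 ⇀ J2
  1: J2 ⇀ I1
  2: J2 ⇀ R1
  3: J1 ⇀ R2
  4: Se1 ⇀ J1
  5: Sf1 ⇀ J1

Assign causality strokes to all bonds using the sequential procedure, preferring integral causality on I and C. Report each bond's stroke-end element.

β0 |J2
β1 |I1
β2 |R1
β3 |R2
β4 |J1
β5 |Sf1

b4 stroke→J1  (Se1 fixes effort; stroke away)
b5 stroke→Sf1  (Sf1: flow source, stroke at near end)
b0 stroke→J2  (common-e at J1 fixed by 4)
b3 stroke→R2  (common-e at J1 fixed by 4)
b1 stroke→I1  (J2 effort already set via bond 0)
b2 stroke→R1  (J2: bond 0 brought effort, rest push out)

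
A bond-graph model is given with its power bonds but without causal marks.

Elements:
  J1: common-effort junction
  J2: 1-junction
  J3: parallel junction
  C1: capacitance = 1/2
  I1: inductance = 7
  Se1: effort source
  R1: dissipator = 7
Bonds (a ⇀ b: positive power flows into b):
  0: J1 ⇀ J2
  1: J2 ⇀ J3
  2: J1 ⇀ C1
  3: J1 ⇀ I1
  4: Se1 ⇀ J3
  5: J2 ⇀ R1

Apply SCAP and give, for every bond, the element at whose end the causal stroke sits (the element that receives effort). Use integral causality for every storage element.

b4 stroke→J3  (Se1 (Se) sets effort on bond)
b1 stroke→J2  (common-e at J3 fixed by 4)
b2 stroke→J1  (C1 outputs effort q/C1)
b0 stroke→J2  (J1 effort already set via bond 2)
b3 stroke→I1  (common-e at J1 fixed by 2)
b5 stroke→R1  (J2 needs exactly one f-in)

bond 0 |J2
bond 1 |J2
bond 2 |J1
bond 3 |I1
bond 4 |J3
bond 5 |R1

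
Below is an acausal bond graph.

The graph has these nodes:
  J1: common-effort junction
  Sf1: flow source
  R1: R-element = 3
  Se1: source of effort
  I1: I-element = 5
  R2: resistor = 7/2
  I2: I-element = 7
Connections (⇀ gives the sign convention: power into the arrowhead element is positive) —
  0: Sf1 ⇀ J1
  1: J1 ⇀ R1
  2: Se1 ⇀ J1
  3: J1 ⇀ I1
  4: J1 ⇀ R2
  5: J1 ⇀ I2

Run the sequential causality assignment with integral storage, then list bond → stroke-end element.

β0 stroke→Sf1  (Sf1: flow source, stroke at near end)
β2 stroke→J1  (Se1 fixes effort; stroke away)
β1 stroke→R1  (common-e at J1 fixed by 2)
β3 stroke→I1  (0-jn J1 has e-setter on 2)
β4 stroke→R2  (common-e at J1 fixed by 2)
β5 stroke→I2  (J1 effort already set via bond 2)

bond 0 |Sf1
bond 1 |R1
bond 2 |J1
bond 3 |I1
bond 4 |R2
bond 5 |I2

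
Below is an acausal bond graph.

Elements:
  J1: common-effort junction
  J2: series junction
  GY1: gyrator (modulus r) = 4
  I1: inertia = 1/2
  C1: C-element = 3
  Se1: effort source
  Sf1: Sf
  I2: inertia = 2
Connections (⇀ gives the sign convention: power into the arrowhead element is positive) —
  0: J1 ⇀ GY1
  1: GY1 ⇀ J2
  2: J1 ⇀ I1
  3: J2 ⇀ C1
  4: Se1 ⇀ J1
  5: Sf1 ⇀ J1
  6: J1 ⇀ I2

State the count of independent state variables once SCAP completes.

3  (C1, I1, I2 all integral)

#4 →J1  (source Se1 imposes e)
#5 →Sf1  (source Sf1 imposes f)
#0 →GY1  (0-jn J1 has e-setter on 4)
#2 →I1  (0-jn J1 has e-setter on 4)
#6 →I2  (J1 effort already set via bond 4)
#1 →GY1  (GY1 both-in/both-out from 0)
#3 →J2  (1-jn J2 has f-setter on 1)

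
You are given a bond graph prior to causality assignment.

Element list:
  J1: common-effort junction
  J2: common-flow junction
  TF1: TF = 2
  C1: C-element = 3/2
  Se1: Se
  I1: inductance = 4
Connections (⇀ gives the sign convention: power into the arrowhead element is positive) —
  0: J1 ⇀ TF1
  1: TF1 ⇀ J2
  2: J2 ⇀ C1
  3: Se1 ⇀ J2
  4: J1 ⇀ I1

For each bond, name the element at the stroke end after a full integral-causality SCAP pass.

#0 |J1
#1 |TF1
#2 |J2
#3 |J2
#4 |I1

bond 3 →J2  (Se1: effort source, stroke at far end)
bond 2 →J2  (C1 outputs effort q/C1)
bond 1 →TF1  (closing 1-jn rule on J2)
bond 0 →J1  (through TF1, causality passes straight; one stroke at TF1)
bond 4 →I1  (common-e at J1 fixed by 0)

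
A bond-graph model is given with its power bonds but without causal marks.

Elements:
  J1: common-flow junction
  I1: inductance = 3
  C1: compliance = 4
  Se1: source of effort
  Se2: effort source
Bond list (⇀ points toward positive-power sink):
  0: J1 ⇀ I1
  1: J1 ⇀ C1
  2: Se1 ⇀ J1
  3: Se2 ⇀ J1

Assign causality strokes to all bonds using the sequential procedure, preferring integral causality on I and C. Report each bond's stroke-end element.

b2 stroke→J1  (Se1: effort source, stroke at far end)
b3 stroke→J1  (Se2 fixes effort; stroke away)
b0 stroke→I1  (I1 integral (f out))
b1 stroke→J1  (J1: bond 0 brought flow, rest push out)

β0 →I1
β1 →J1
β2 →J1
β3 →J1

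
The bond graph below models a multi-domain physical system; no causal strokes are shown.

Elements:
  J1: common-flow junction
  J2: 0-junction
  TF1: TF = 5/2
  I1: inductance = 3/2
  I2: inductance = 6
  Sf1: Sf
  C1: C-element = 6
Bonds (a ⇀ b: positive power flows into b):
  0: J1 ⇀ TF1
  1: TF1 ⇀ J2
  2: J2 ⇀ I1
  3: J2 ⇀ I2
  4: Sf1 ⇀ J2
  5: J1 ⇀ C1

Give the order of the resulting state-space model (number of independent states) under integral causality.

b4 |Sf1  (Sf1 fixes flow; stroke at Sf1)
b2 |I1  (I1 integral (f out))
b3 |I2  (I2: I, integral causality)
b1 |J2  (only one effort-in slot at J2)
b0 |TF1  (TF1 one-in-one-out from 1)
b5 |J1  (1-jn J1 has f-setter on 0)

3  (C1, I1, I2 all integral)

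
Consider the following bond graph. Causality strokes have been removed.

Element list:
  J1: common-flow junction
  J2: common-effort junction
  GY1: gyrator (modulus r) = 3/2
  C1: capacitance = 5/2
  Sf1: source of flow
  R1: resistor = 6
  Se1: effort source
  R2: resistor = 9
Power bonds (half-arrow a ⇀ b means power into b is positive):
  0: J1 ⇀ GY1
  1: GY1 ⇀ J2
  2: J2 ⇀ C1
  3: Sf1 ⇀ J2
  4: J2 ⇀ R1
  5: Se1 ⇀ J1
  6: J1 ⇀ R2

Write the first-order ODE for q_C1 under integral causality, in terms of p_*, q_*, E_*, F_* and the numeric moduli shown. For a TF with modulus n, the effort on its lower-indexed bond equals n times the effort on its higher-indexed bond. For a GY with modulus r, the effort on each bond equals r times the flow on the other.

dq_C1/dt = 2*E_Se1/3 + F_Sf1 - 5*q_C1/3

b3 stroke at Sf1  (Sf1 fixes flow; stroke at Sf1)
b5 stroke at J1  (Se1 fixes effort; stroke away)
b2 stroke at J2  (C1: C, integral causality)
b1 stroke at GY1  (common-e at J2 fixed by 2)
b4 stroke at R1  (J2 effort already set via bond 2)
b0 stroke at GY1  (through GY1, causality inverts; strokes same side of GY1)
b6 stroke at J1  (common-f at J1 fixed by 0)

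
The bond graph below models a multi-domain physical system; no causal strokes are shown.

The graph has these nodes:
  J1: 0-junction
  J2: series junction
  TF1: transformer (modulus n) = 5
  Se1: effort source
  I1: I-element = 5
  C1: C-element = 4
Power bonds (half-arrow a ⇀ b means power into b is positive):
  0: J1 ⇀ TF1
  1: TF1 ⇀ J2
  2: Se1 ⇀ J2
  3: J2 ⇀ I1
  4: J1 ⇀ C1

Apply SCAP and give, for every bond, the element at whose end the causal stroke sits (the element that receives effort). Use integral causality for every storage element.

#0 stroke→TF1
#1 stroke→J2
#2 stroke→J2
#3 stroke→I1
#4 stroke→J1

#2 |J2  (Se1 (Se) sets effort on bond)
#3 |I1  (I1 integral (f out))
#1 |J2  (J2 flow already set via bond 3)
#0 |TF1  (TF TF1: opposite of bond 1)
#4 |J1  (closing 0-jn rule on J1)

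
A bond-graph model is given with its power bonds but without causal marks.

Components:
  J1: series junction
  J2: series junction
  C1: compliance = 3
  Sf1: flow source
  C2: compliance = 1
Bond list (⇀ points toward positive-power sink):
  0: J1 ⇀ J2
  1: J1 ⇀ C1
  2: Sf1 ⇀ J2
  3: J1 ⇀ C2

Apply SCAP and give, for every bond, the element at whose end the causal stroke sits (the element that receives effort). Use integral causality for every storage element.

β0 stroke→J2
β1 stroke→J1
β2 stroke→Sf1
β3 stroke→J1

bond 2 |Sf1  (source Sf1 imposes f)
bond 0 |J2  (J2: bond 2 brought flow, rest push out)
bond 1 |J1  (J1 flow already set via bond 0)
bond 3 |J1  (J1 flow already set via bond 0)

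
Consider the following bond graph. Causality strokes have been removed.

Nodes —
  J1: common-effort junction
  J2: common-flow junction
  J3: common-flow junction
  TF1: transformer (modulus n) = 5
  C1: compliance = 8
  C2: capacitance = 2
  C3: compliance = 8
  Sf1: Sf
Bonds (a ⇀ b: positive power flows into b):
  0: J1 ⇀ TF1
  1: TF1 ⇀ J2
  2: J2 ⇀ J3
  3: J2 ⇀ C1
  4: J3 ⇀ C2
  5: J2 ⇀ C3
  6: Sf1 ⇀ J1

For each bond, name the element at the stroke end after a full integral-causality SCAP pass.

bond 0 |J1
bond 1 |TF1
bond 2 |J2
bond 3 |J2
bond 4 |J3
bond 5 |J2
bond 6 |Sf1

β6 →Sf1  (Sf1 fixes flow; stroke at Sf1)
β0 →J1  (closing 0-jn rule on J1)
β1 →TF1  (through TF1, causality passes straight; one stroke at TF1)
β2 →J2  (J2: bond 1 brought flow, rest push out)
β3 →J2  (J2: bond 1 brought flow, rest push out)
β5 →J2  (J2 flow already set via bond 1)
β4 →J3  (common-f at J3 fixed by 2)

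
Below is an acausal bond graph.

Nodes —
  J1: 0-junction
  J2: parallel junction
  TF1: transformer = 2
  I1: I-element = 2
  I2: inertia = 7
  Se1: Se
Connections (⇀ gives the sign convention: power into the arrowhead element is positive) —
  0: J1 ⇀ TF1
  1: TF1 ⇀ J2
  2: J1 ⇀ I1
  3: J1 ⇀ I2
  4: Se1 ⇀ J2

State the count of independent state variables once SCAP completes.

2  (I1, I2 all integral)

β4 stroke→J2  (Se1: effort source, stroke at far end)
β1 stroke→TF1  (0-jn J2 has e-setter on 4)
β0 stroke→J1  (through TF1, causality passes straight; one stroke at TF1)
β2 stroke→I1  (common-e at J1 fixed by 0)
β3 stroke→I2  (common-e at J1 fixed by 0)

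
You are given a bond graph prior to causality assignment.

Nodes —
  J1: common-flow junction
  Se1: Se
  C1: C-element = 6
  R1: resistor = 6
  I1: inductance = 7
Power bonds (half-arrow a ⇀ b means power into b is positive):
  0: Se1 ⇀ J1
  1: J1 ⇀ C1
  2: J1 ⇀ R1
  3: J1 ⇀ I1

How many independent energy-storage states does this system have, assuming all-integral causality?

b0 stroke→J1  (Se1: effort source, stroke at far end)
b1 stroke→J1  (prefer integral on C1)
b3 stroke→I1  (I1 outputs flow p/I1)
b2 stroke→J1  (J1 flow already set via bond 3)

2  (C1, I1 all integral)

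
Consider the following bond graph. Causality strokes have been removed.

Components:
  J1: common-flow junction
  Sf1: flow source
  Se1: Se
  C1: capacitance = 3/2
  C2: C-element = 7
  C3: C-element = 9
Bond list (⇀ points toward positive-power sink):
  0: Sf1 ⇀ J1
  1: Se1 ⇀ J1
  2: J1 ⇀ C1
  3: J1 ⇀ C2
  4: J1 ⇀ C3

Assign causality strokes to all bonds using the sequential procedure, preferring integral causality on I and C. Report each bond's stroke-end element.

β0 |Sf1
β1 |J1
β2 |J1
β3 |J1
β4 |J1

β0 |Sf1  (source Sf1 imposes f)
β1 |J1  (Se1: effort source, stroke at far end)
β2 |J1  (J1 flow already set via bond 0)
β3 |J1  (1-jn J1 has f-setter on 0)
β4 |J1  (common-f at J1 fixed by 0)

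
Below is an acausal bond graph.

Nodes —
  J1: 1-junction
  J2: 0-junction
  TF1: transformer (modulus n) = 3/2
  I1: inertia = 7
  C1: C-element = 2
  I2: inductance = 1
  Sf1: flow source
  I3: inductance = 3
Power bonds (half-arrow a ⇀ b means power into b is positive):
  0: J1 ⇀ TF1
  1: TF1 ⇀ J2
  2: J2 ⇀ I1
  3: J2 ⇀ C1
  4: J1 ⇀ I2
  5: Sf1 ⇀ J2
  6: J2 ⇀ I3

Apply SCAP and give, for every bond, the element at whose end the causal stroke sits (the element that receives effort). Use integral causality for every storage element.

#5 →Sf1  (Sf1: flow source, stroke at near end)
#2 →I1  (I1: I, integral causality)
#3 →J2  (C1 integral (e out))
#1 →TF1  (J2: bond 3 brought effort, rest push out)
#6 →I3  (0-jn J2 has e-setter on 3)
#0 →J1  (TF1 one-in-one-out from 1)
#4 →I2  (J1 needs exactly one f-in)

bond 0 stroke at J1
bond 1 stroke at TF1
bond 2 stroke at I1
bond 3 stroke at J2
bond 4 stroke at I2
bond 5 stroke at Sf1
bond 6 stroke at I3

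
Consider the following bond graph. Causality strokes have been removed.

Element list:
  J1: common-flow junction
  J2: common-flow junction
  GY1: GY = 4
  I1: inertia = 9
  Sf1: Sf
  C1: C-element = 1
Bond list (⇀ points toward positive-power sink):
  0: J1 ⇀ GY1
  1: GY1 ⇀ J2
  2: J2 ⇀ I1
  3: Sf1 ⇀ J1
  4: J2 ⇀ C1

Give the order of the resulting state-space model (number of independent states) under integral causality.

2  (C1, I1 all integral)

β3 |Sf1  (Sf1 fixes flow; stroke at Sf1)
β0 |J1  (J1: bond 3 brought flow, rest push out)
β1 |J2  (GY1 both-in/both-out from 0)
β2 |I1  (I1: I, integral causality)
β4 |J2  (common-f at J2 fixed by 2)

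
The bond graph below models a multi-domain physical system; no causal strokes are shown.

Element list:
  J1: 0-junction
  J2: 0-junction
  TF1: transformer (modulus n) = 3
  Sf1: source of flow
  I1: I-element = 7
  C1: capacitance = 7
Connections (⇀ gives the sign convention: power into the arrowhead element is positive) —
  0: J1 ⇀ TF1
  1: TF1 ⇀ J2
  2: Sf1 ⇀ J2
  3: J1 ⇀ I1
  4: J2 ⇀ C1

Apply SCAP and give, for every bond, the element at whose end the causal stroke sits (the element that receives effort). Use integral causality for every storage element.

β0 stroke→J1
β1 stroke→TF1
β2 stroke→Sf1
β3 stroke→I1
β4 stroke→J2

#2 |Sf1  (Sf1 fixes flow; stroke at Sf1)
#3 |I1  (prefer integral on I1)
#0 |J1  (only one effort-in slot at J1)
#1 |TF1  (through TF1, causality passes straight; one stroke at TF1)
#4 |J2  (J2 needs exactly one e-in)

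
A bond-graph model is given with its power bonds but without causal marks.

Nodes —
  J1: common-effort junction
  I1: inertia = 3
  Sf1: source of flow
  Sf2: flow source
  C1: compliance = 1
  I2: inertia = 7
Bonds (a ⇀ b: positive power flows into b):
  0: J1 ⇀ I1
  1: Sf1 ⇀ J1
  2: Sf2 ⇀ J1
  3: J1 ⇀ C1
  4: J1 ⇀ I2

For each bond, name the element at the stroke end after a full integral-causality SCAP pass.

b1 stroke→Sf1  (Sf1 (Sf) sets flow on bond)
b2 stroke→Sf2  (Sf2: flow source, stroke at near end)
b0 stroke→I1  (prefer integral on I1)
b3 stroke→J1  (prefer integral on C1)
b4 stroke→I2  (J1 effort already set via bond 3)

b0 stroke→I1
b1 stroke→Sf1
b2 stroke→Sf2
b3 stroke→J1
b4 stroke→I2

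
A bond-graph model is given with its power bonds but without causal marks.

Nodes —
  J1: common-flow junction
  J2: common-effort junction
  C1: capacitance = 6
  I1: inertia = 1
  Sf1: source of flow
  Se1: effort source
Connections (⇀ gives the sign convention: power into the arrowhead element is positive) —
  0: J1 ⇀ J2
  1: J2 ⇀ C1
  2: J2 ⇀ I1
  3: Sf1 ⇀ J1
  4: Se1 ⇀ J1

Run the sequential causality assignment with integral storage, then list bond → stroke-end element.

β3 stroke at Sf1  (Sf1: flow source, stroke at near end)
β4 stroke at J1  (Se1 fixes effort; stroke away)
β0 stroke at J1  (common-f at J1 fixed by 3)
β1 stroke at J2  (C1: C, integral causality)
β2 stroke at I1  (common-e at J2 fixed by 1)

b0 stroke at J1
b1 stroke at J2
b2 stroke at I1
b3 stroke at Sf1
b4 stroke at J1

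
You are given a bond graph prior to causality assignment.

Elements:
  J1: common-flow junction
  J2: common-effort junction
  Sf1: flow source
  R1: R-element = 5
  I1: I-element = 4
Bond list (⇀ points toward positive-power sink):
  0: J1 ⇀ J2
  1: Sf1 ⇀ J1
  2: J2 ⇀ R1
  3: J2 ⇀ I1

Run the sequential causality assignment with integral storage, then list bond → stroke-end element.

b0 →J1
b1 →Sf1
b2 →J2
b3 →I1

bond 1 stroke→Sf1  (Sf1 (Sf) sets flow on bond)
bond 0 stroke→J1  (J1 flow already set via bond 1)
bond 3 stroke→I1  (prefer integral on I1)
bond 2 stroke→J2  (closing 0-jn rule on J2)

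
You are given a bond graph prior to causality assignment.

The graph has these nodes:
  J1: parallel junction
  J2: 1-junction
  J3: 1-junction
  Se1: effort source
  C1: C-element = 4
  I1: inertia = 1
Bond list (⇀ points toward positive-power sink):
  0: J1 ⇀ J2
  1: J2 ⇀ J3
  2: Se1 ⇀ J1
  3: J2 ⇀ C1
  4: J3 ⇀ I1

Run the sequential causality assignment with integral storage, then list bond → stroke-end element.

bond 0 →J2
bond 1 →J3
bond 2 →J1
bond 3 →J2
bond 4 →I1

bond 2 |J1  (source Se1 imposes e)
bond 0 |J2  (common-e at J1 fixed by 2)
bond 3 |J2  (prefer integral on C1)
bond 1 |J3  (J2 needs exactly one f-in)
bond 4 |I1  (J3: last free bond brings flow in)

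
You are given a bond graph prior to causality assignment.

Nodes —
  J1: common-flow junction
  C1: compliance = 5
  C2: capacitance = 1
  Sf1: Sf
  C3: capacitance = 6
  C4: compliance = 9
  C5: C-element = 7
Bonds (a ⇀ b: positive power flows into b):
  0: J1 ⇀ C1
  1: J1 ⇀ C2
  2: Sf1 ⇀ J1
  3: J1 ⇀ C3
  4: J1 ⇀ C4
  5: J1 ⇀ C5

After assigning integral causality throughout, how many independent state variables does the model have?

b2 |Sf1  (Sf1 fixes flow; stroke at Sf1)
b0 |J1  (common-f at J1 fixed by 2)
b1 |J1  (J1 flow already set via bond 2)
b3 |J1  (J1 flow already set via bond 2)
b4 |J1  (common-f at J1 fixed by 2)
b5 |J1  (1-jn J1 has f-setter on 2)

5  (C1, C2, C3, C4, C5 all integral)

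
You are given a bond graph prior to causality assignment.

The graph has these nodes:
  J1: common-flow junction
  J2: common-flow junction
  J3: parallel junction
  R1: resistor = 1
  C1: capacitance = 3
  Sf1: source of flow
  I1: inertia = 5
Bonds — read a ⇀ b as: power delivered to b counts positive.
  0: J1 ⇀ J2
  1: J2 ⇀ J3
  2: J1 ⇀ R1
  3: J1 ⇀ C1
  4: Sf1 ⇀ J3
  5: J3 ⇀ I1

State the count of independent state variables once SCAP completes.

2  (C1, I1 all integral)

bond 4 stroke→Sf1  (Sf1: flow source, stroke at near end)
bond 3 stroke→J1  (prefer integral on C1)
bond 5 stroke→I1  (I1 integral (f out))
bond 1 stroke→J3  (J3: last free bond brings effort in)
bond 0 stroke→J2  (J2 flow already set via bond 1)
bond 2 stroke→J1  (common-f at J1 fixed by 0)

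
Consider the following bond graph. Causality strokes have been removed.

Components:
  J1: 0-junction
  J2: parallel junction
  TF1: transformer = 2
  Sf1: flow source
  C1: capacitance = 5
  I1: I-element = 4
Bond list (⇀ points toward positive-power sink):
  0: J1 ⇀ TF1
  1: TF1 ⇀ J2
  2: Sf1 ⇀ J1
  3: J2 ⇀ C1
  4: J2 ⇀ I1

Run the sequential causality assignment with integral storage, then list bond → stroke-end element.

b0 stroke at J1
b1 stroke at TF1
b2 stroke at Sf1
b3 stroke at J2
b4 stroke at I1

bond 2 stroke→Sf1  (Sf1 fixes flow; stroke at Sf1)
bond 0 stroke→J1  (closing 0-jn rule on J1)
bond 1 stroke→TF1  (through TF1, causality passes straight; one stroke at TF1)
bond 3 stroke→J2  (C1 outputs effort q/C1)
bond 4 stroke→I1  (common-e at J2 fixed by 3)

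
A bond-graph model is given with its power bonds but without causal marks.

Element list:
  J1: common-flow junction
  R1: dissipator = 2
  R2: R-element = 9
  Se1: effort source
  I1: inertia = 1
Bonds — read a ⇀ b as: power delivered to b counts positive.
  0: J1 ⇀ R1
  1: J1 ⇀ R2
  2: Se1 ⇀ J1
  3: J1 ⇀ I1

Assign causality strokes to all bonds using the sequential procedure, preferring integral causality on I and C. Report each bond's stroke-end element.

β0 stroke→J1
β1 stroke→J1
β2 stroke→J1
β3 stroke→I1

b2 stroke→J1  (Se1: effort source, stroke at far end)
b3 stroke→I1  (I1: I, integral causality)
b0 stroke→J1  (J1 flow already set via bond 3)
b1 stroke→J1  (J1 flow already set via bond 3)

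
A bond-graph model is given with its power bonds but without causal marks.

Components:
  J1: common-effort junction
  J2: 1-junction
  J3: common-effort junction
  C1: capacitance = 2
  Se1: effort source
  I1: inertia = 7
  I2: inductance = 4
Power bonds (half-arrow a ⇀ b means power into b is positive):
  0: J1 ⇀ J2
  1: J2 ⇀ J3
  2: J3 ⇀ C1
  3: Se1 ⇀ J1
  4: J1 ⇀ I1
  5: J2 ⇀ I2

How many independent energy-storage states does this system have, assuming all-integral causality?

b3 stroke at J1  (source Se1 imposes e)
b0 stroke at J2  (J1: bond 3 brought effort, rest push out)
b4 stroke at I1  (J1 effort already set via bond 3)
b2 stroke at J3  (prefer integral on C1)
b1 stroke at J2  (common-e at J3 fixed by 2)
b5 stroke at I2  (closing 1-jn rule on J2)

3  (C1, I1, I2 all integral)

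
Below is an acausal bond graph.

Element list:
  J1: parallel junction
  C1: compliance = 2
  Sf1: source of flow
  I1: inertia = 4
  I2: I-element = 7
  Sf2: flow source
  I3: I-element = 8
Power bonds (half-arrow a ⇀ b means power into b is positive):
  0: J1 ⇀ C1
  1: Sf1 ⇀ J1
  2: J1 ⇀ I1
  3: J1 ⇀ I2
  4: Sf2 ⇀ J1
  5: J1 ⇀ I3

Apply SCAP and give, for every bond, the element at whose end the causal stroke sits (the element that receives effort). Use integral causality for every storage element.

#0 |J1
#1 |Sf1
#2 |I1
#3 |I2
#4 |Sf2
#5 |I3

b1 →Sf1  (source Sf1 imposes f)
b4 →Sf2  (Sf2: flow source, stroke at near end)
b0 →J1  (C1 outputs effort q/C1)
b2 →I1  (0-jn J1 has e-setter on 0)
b3 →I2  (J1 effort already set via bond 0)
b5 →I3  (J1: bond 0 brought effort, rest push out)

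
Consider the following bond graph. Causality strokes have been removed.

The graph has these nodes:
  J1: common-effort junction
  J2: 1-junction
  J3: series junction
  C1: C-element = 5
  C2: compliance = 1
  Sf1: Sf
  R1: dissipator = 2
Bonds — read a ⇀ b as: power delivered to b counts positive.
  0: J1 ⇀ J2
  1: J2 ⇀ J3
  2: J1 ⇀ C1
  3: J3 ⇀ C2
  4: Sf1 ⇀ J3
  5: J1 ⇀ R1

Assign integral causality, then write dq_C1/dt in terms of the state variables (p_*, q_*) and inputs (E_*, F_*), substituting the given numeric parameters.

#4 stroke→Sf1  (Sf1 fixes flow; stroke at Sf1)
#1 stroke→J3  (J3: bond 4 brought flow, rest push out)
#3 stroke→J3  (1-jn J3 has f-setter on 4)
#0 stroke→J2  (J2: bond 1 brought flow, rest push out)
#2 stroke→J1  (prefer integral on C1)
#5 stroke→R1  (0-jn J1 has e-setter on 2)

dq_C1/dt = -F_Sf1 - q_C1/10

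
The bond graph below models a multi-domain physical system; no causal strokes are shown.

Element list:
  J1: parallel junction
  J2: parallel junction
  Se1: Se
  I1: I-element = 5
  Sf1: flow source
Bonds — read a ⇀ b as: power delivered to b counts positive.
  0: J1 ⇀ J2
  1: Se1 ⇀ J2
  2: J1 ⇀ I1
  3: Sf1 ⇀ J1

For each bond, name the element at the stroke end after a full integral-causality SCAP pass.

#0 stroke at J1
#1 stroke at J2
#2 stroke at I1
#3 stroke at Sf1

β1 stroke→J2  (Se1 (Se) sets effort on bond)
β3 stroke→Sf1  (source Sf1 imposes f)
β0 stroke→J1  (J2: bond 1 brought effort, rest push out)
β2 stroke→I1  (J1: bond 0 brought effort, rest push out)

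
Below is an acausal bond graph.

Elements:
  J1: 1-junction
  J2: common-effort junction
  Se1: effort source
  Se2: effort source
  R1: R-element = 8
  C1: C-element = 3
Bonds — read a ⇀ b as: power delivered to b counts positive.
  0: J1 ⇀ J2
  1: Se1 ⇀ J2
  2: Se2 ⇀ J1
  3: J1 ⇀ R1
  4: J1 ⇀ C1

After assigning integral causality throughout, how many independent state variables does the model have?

β1 →J2  (Se1 fixes effort; stroke away)
β2 →J1  (source Se2 imposes e)
β0 →J1  (0-jn J2 has e-setter on 1)
β4 →J1  (C1 outputs effort q/C1)
β3 →R1  (closing 1-jn rule on J1)

1  (C1 all integral)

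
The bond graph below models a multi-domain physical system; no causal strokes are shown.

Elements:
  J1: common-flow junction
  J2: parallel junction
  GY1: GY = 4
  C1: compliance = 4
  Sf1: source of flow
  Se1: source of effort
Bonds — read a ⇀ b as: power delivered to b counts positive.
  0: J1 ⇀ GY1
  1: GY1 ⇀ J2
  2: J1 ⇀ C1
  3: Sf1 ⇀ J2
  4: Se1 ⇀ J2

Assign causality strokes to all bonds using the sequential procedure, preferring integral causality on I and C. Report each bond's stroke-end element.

bond 0 →GY1
bond 1 →GY1
bond 2 →J1
bond 3 →Sf1
bond 4 →J2

#3 stroke at Sf1  (source Sf1 imposes f)
#4 stroke at J2  (Se1 fixes effort; stroke away)
#1 stroke at GY1  (J2 effort already set via bond 4)
#0 stroke at GY1  (GY1 both-in/both-out from 1)
#2 stroke at J1  (1-jn J1 has f-setter on 0)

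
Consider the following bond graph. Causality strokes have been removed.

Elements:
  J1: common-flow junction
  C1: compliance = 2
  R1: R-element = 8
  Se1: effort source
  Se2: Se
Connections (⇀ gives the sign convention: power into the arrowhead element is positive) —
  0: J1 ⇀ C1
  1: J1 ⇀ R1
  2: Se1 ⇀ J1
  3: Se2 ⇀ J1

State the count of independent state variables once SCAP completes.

β2 stroke at J1  (Se1 (Se) sets effort on bond)
β3 stroke at J1  (Se2 fixes effort; stroke away)
β0 stroke at J1  (C1: C, integral causality)
β1 stroke at R1  (J1: last free bond brings flow in)

1  (C1 all integral)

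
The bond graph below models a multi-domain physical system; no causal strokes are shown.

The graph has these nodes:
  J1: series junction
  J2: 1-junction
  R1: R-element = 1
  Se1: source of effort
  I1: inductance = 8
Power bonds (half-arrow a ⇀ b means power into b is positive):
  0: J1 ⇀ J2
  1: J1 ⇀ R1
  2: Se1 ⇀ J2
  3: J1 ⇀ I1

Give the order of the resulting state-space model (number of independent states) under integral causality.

β2 stroke→J2  (Se1 (Se) sets effort on bond)
β0 stroke→J1  (J2 needs exactly one f-in)
β3 stroke→I1  (prefer integral on I1)
β1 stroke→J1  (1-jn J1 has f-setter on 3)

1  (I1 all integral)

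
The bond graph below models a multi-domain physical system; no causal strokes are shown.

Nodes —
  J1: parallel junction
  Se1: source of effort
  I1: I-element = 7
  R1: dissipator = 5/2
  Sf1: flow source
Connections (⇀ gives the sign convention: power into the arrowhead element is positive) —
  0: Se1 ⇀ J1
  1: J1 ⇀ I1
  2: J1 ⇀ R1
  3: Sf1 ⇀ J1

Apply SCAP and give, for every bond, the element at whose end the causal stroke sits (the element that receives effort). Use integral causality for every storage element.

b0 stroke at J1
b1 stroke at I1
b2 stroke at R1
b3 stroke at Sf1

β0 stroke at J1  (Se1 fixes effort; stroke away)
β3 stroke at Sf1  (Sf1 (Sf) sets flow on bond)
β1 stroke at I1  (J1: bond 0 brought effort, rest push out)
β2 stroke at R1  (J1: bond 0 brought effort, rest push out)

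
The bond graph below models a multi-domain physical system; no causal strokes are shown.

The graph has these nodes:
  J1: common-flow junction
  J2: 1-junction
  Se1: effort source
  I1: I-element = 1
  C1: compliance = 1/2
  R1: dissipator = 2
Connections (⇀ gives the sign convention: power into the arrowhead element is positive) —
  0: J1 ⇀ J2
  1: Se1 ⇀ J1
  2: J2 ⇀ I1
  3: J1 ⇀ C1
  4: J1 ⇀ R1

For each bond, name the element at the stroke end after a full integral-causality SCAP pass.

#1 stroke→J1  (source Se1 imposes e)
#2 stroke→I1  (I1 integral (f out))
#0 stroke→J2  (J2 flow already set via bond 2)
#3 stroke→J1  (1-jn J1 has f-setter on 0)
#4 stroke→J1  (J1 flow already set via bond 0)

#0 stroke→J2
#1 stroke→J1
#2 stroke→I1
#3 stroke→J1
#4 stroke→J1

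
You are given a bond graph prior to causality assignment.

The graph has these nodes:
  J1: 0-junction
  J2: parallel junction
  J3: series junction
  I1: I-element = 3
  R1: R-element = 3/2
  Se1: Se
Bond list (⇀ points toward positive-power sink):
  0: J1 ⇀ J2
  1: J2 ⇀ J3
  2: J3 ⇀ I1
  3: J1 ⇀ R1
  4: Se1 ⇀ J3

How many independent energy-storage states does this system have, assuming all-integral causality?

1  (I1 all integral)

#4 →J3  (Se1: effort source, stroke at far end)
#2 →I1  (prefer integral on I1)
#1 →J3  (J3 flow already set via bond 2)
#0 →J2  (J2 needs exactly one e-in)
#3 →J1  (only one effort-in slot at J1)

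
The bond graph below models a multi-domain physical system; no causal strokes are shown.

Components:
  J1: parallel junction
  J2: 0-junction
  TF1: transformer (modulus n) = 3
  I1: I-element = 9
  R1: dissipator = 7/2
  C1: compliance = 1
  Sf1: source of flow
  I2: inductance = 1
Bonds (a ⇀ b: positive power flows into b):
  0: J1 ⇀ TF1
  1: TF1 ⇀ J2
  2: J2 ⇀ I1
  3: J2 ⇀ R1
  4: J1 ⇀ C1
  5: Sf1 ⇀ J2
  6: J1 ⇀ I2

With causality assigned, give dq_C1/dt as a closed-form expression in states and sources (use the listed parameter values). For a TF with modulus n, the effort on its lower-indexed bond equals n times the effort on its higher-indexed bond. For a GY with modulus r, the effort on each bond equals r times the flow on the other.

dq_C1/dt = F_Sf1/3 - p_I1/27 - p_I2 - 2*q_C1/63

b5 →Sf1  (Sf1 (Sf) sets flow on bond)
b2 →I1  (I1: I, integral causality)
b4 →J1  (C1 integral (e out))
b0 →TF1  (0-jn J1 has e-setter on 4)
b6 →I2  (J1 effort already set via bond 4)
b1 →J2  (through TF1, causality passes straight; one stroke at TF1)
b3 →R1  (common-e at J2 fixed by 1)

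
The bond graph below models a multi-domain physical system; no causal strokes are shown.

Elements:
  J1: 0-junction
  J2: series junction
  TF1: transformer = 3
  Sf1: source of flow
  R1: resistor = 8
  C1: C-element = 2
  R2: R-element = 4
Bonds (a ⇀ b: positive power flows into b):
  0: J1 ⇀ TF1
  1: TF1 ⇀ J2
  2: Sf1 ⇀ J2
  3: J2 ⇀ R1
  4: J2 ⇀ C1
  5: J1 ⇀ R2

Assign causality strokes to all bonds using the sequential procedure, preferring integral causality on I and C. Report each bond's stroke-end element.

b2 |Sf1  (Sf1: flow source, stroke at near end)
b1 |J2  (1-jn J2 has f-setter on 2)
b3 |J2  (common-f at J2 fixed by 2)
b4 |J2  (1-jn J2 has f-setter on 2)
b0 |TF1  (TF1 one-in-one-out from 1)
b5 |J1  (J1 needs exactly one e-in)

b0 |TF1
b1 |J2
b2 |Sf1
b3 |J2
b4 |J2
b5 |J1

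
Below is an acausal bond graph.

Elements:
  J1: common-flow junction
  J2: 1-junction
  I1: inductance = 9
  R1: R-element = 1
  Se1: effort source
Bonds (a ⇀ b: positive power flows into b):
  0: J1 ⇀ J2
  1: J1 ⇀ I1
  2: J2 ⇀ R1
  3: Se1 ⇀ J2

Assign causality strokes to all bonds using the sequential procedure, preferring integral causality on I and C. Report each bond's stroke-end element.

b3 →J2  (source Se1 imposes e)
b1 →I1  (I1 outputs flow p/I1)
b0 →J1  (J1: bond 1 brought flow, rest push out)
b2 →J2  (common-f at J2 fixed by 0)

#0 |J1
#1 |I1
#2 |J2
#3 |J2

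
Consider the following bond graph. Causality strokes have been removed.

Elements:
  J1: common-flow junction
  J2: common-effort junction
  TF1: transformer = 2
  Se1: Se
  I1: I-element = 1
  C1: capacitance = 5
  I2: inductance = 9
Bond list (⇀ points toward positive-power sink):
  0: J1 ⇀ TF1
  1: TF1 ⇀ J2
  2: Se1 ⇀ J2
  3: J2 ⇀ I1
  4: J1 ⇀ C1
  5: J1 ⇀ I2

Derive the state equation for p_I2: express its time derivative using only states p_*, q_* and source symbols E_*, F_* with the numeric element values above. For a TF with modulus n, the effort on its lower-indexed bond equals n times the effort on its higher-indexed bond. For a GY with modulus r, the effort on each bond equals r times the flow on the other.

dp_I2/dt = -2*E_Se1 - q_C1/5

b2 stroke→J2  (Se1 (Se) sets effort on bond)
b1 stroke→TF1  (J2 effort already set via bond 2)
b3 stroke→I1  (0-jn J2 has e-setter on 2)
b0 stroke→J1  (through TF1, causality passes straight; one stroke at TF1)
b4 stroke→J1  (C1: C, integral causality)
b5 stroke→I2  (J1 needs exactly one f-in)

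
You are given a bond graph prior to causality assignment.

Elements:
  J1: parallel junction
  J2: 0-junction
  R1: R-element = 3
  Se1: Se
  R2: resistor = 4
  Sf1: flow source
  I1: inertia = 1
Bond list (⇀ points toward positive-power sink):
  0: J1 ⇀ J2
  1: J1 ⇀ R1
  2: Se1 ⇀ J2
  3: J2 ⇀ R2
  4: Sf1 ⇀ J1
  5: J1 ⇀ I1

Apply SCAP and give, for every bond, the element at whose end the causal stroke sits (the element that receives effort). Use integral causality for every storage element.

#2 stroke at J2  (Se1 (Se) sets effort on bond)
#4 stroke at Sf1  (source Sf1 imposes f)
#0 stroke at J1  (J2: bond 2 brought effort, rest push out)
#3 stroke at R2  (J2: bond 2 brought effort, rest push out)
#1 stroke at R1  (common-e at J1 fixed by 0)
#5 stroke at I1  (J1 effort already set via bond 0)

β0 stroke at J1
β1 stroke at R1
β2 stroke at J2
β3 stroke at R2
β4 stroke at Sf1
β5 stroke at I1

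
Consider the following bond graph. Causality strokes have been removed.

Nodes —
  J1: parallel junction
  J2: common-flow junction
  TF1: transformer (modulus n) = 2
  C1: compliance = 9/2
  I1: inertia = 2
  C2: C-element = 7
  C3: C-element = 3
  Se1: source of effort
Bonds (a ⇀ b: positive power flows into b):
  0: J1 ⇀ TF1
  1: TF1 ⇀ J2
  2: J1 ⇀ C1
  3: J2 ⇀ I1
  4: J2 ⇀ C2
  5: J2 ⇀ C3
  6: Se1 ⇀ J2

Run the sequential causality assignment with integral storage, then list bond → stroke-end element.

bond 0 →TF1
bond 1 →J2
bond 2 →J1
bond 3 →I1
bond 4 →J2
bond 5 →J2
bond 6 →J2

bond 6 stroke→J2  (Se1: effort source, stroke at far end)
bond 2 stroke→J1  (C1 outputs effort q/C1)
bond 0 stroke→TF1  (J1: bond 2 brought effort, rest push out)
bond 1 stroke→J2  (TF TF1: opposite of bond 0)
bond 3 stroke→I1  (I1: I, integral causality)
bond 4 stroke→J2  (1-jn J2 has f-setter on 3)
bond 5 stroke→J2  (J2: bond 3 brought flow, rest push out)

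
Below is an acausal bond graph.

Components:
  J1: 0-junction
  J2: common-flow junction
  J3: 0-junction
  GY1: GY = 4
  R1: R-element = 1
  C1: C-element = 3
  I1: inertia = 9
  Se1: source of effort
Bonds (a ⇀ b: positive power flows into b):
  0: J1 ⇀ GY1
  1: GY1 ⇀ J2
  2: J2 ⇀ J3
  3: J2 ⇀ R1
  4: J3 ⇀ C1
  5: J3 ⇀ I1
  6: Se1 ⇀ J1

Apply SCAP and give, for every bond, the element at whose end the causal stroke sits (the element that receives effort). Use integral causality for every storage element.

b6 stroke→J1  (source Se1 imposes e)
b0 stroke→GY1  (J1: bond 6 brought effort, rest push out)
b1 stroke→GY1  (through GY1, causality inverts; strokes same side of GY1)
b2 stroke→J2  (1-jn J2 has f-setter on 1)
b3 stroke→J2  (J2 flow already set via bond 1)
b4 stroke→J3  (C1 outputs effort q/C1)
b5 stroke→I1  (0-jn J3 has e-setter on 4)

bond 0 →GY1
bond 1 →GY1
bond 2 →J2
bond 3 →J2
bond 4 →J3
bond 5 →I1
bond 6 →J1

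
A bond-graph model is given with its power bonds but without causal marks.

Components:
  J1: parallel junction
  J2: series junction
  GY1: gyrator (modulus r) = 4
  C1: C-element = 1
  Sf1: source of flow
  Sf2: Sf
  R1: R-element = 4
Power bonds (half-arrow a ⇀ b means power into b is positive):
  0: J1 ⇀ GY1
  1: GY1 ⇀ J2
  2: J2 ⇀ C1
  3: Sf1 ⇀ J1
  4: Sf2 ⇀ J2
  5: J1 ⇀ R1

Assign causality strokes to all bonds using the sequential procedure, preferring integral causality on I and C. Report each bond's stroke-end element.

#0 stroke→J1
#1 stroke→J2
#2 stroke→J2
#3 stroke→Sf1
#4 stroke→Sf2
#5 stroke→R1

bond 3 →Sf1  (source Sf1 imposes f)
bond 4 →Sf2  (Sf2 fixes flow; stroke at Sf2)
bond 1 →J2  (1-jn J2 has f-setter on 4)
bond 2 →J2  (1-jn J2 has f-setter on 4)
bond 0 →J1  (GY1: gyrator matches bond 1)
bond 5 →R1  (0-jn J1 has e-setter on 0)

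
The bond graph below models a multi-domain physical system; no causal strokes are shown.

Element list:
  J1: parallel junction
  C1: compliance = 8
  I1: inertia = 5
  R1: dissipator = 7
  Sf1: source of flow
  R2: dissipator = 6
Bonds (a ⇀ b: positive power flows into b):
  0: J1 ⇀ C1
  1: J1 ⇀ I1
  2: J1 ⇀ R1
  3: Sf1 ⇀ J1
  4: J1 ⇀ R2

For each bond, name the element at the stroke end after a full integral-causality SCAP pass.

bond 3 stroke→Sf1  (Sf1: flow source, stroke at near end)
bond 0 stroke→J1  (prefer integral on C1)
bond 1 stroke→I1  (0-jn J1 has e-setter on 0)
bond 2 stroke→R1  (J1 effort already set via bond 0)
bond 4 stroke→R2  (0-jn J1 has e-setter on 0)

bond 0 stroke→J1
bond 1 stroke→I1
bond 2 stroke→R1
bond 3 stroke→Sf1
bond 4 stroke→R2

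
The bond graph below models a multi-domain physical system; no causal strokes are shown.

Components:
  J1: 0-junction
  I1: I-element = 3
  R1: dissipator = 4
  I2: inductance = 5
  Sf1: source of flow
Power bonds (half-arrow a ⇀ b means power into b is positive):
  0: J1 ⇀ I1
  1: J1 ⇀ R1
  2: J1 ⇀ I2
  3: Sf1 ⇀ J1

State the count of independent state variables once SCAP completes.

2  (I1, I2 all integral)

β3 stroke at Sf1  (Sf1 fixes flow; stroke at Sf1)
β0 stroke at I1  (I1: I, integral causality)
β2 stroke at I2  (prefer integral on I2)
β1 stroke at J1  (only one effort-in slot at J1)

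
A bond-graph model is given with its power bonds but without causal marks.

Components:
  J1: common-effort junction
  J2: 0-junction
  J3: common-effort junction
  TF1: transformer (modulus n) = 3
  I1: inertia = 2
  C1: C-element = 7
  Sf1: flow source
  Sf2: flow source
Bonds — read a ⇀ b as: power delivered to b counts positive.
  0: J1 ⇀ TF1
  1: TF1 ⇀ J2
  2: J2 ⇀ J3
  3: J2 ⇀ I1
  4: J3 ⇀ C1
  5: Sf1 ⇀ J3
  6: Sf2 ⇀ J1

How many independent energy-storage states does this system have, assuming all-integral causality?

β5 |Sf1  (Sf1 fixes flow; stroke at Sf1)
β6 |Sf2  (source Sf2 imposes f)
β0 |J1  (J1 needs exactly one e-in)
β1 |TF1  (TF1: transformer flips bond 0)
β3 |I1  (I1: I, integral causality)
β2 |J2  (only one effort-in slot at J2)
β4 |J3  (only one effort-in slot at J3)

2  (C1, I1 all integral)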